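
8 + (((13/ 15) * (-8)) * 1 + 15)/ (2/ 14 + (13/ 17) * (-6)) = 49081/ 7935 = 6.19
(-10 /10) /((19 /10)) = -0.53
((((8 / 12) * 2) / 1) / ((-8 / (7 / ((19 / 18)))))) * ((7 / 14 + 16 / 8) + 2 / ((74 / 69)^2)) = -4.69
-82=-82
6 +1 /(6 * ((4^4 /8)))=1153 /192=6.01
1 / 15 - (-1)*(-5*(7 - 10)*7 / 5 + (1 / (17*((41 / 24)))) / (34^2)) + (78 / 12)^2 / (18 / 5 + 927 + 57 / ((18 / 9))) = 407847812117 / 19319439030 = 21.11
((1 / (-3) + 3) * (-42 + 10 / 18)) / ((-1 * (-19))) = -2984 / 513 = -5.82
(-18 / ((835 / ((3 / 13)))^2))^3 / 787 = -0.00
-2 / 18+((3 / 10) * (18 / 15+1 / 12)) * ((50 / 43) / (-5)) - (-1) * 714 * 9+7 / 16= 198956293 / 30960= 6426.24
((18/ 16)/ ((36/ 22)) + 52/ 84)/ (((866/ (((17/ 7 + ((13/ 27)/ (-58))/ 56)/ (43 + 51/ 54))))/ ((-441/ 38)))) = -93490757/ 96624206336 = -0.00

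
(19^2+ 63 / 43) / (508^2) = 7793 / 5548376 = 0.00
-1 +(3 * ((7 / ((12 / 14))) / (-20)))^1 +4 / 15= -47 / 24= -1.96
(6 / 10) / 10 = 3 / 50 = 0.06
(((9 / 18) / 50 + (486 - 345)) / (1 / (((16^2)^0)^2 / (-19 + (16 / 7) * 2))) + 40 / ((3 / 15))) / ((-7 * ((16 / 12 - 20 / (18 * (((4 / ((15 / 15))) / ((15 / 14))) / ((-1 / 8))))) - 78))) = 15370344 / 43341625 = 0.35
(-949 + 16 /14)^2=898433.16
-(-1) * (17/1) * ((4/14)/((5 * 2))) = 17/35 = 0.49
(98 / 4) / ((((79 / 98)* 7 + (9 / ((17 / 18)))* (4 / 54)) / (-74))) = -431494 / 1511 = -285.57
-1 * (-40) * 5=200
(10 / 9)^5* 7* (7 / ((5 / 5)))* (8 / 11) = 39200000 / 649539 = 60.35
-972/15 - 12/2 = -354/5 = -70.80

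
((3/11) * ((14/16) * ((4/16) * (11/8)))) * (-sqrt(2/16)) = -21 * sqrt(2)/1024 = -0.03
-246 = -246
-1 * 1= -1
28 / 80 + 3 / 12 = 3 / 5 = 0.60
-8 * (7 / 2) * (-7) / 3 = 196 / 3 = 65.33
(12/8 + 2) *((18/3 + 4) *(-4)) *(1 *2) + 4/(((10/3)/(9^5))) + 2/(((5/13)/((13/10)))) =1764639/25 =70585.56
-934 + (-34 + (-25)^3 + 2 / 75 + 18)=-1243123 / 75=-16574.97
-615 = -615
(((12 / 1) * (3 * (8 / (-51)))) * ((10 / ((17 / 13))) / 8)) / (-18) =260 / 867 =0.30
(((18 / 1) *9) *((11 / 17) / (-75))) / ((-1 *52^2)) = 297 / 574600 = 0.00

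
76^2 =5776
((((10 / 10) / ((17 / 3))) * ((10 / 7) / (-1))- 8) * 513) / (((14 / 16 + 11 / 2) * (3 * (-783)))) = 149264 / 528003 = 0.28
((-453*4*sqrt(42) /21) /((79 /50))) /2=-176.96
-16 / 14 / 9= -8 / 63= -0.13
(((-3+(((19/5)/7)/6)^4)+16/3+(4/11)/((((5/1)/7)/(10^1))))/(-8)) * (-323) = 51301309480513/171143280000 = 299.76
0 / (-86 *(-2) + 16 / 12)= 0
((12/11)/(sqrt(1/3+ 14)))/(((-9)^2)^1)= 4*sqrt(129)/12771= 0.00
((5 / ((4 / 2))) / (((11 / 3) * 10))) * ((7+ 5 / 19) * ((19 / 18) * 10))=115 / 22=5.23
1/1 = 1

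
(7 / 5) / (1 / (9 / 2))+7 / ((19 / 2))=1337 / 190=7.04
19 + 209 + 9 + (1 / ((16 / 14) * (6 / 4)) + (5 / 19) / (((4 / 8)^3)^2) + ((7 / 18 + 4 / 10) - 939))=-683.79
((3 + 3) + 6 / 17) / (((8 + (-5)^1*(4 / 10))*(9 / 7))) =14 / 17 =0.82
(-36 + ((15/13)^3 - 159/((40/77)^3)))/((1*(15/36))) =-2804.79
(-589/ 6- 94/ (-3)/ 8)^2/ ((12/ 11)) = 1563419/ 192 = 8142.81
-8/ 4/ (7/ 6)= -12/ 7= -1.71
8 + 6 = 14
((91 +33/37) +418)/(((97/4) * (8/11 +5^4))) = 830104/24703087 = 0.03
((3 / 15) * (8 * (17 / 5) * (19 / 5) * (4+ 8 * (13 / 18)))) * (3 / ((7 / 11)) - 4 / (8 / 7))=1932832 / 7875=245.44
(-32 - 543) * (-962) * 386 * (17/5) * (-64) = -46461059840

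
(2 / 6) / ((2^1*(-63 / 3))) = -1 / 126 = -0.01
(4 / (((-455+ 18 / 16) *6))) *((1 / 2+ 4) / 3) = -0.00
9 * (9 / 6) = 27 / 2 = 13.50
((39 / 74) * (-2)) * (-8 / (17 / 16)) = 4992 / 629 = 7.94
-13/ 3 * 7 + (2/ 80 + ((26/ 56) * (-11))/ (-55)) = -25381/ 840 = -30.22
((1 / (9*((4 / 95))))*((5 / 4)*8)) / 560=95 / 2016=0.05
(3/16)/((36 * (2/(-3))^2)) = 3/256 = 0.01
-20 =-20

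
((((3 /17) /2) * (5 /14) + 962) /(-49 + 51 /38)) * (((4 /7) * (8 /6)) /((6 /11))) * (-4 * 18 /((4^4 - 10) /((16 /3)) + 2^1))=2227356928 /52799705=42.19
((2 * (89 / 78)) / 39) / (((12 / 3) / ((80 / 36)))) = 0.03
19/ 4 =4.75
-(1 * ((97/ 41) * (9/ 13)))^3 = -665338617/ 151419437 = -4.39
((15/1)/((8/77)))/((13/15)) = 17325/104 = 166.59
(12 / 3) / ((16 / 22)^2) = 121 / 16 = 7.56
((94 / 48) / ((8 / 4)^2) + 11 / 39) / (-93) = -107 / 12896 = -0.01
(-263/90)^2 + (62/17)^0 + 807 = 6613969/8100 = 816.54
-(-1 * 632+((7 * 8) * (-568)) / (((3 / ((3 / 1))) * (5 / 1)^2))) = 1904.32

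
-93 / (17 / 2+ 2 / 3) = -558 / 55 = -10.15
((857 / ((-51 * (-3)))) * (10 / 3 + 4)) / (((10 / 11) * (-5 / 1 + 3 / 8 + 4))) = -829576 / 11475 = -72.29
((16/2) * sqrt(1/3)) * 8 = 64 * sqrt(3)/3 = 36.95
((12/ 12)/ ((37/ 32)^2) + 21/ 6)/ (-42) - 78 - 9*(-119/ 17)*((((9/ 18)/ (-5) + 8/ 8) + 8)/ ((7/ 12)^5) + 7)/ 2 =282222670003/ 65739380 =4293.05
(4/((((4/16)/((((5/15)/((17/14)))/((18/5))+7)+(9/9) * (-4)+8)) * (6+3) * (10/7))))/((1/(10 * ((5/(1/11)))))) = 31317440/4131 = 7581.08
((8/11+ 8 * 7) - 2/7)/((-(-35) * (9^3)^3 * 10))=2173/5220491089275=0.00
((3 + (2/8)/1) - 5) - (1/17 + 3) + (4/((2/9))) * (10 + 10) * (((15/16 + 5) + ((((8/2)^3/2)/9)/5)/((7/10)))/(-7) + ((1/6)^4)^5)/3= -15736702590776471483/126899165857185792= -124.01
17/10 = 1.70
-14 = -14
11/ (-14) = -11/ 14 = -0.79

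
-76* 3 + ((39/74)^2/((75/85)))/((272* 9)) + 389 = 211592809/1314240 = 161.00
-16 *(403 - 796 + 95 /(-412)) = 648044 /103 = 6291.69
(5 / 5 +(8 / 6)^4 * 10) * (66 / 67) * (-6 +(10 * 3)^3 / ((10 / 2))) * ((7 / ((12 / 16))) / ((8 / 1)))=365635886 / 1809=202120.45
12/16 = 3/4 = 0.75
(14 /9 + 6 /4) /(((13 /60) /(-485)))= -266750 /39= -6839.74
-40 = -40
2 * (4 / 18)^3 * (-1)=-16 / 729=-0.02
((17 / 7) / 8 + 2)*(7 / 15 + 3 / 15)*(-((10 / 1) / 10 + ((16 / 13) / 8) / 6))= -430 / 273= -1.58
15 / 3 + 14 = 19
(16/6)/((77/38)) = 304/231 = 1.32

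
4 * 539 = 2156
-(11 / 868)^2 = -121 / 753424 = -0.00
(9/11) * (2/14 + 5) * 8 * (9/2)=11664/77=151.48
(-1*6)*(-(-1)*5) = -30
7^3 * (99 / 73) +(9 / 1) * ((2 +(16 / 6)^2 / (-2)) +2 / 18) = 33008 / 73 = 452.16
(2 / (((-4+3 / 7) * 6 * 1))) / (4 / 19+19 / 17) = -2261 / 32175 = -0.07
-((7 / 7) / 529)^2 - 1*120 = -120.00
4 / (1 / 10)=40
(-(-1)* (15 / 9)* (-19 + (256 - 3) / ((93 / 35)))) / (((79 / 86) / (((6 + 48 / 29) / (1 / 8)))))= 8468.49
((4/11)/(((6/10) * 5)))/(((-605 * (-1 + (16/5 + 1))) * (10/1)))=-1/159720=-0.00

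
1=1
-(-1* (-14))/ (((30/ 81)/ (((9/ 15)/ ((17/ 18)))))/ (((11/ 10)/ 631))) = -56133/ 1340875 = -0.04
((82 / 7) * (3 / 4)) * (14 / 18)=41 / 6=6.83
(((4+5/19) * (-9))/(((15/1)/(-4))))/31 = 972/2945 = 0.33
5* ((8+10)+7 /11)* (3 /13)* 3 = 9225 /143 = 64.51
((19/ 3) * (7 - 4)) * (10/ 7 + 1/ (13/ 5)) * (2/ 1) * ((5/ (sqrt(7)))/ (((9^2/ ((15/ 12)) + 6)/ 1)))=26125 * sqrt(7)/ 37583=1.84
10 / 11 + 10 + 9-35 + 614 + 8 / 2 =6632 / 11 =602.91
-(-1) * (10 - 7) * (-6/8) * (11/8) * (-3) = 297/32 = 9.28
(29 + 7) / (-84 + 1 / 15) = -0.43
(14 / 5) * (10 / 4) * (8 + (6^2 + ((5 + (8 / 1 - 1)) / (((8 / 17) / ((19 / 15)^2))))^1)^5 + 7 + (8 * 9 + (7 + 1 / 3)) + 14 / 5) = 1430745928946170210199 / 75937500000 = 18841098652.79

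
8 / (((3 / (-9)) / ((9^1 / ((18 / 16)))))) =-192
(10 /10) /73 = 1 /73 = 0.01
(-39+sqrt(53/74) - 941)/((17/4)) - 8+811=2 * sqrt(3922)/629+9731/17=572.61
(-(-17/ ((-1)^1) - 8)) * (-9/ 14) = 81/ 14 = 5.79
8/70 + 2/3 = 82/105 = 0.78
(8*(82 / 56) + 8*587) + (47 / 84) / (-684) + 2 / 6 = 270505537 / 57456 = 4708.05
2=2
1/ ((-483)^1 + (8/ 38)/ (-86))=-817/ 394613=-0.00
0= 0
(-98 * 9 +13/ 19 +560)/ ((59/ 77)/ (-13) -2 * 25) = 2037035/ 317357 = 6.42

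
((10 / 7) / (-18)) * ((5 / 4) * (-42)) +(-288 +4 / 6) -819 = -6613 / 6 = -1102.17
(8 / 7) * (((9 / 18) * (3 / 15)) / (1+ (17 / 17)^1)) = 2 / 35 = 0.06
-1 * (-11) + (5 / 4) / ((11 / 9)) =529 / 44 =12.02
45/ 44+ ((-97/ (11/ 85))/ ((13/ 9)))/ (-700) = 8829/ 5005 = 1.76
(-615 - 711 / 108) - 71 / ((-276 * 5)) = -428857 / 690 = -621.53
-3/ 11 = -0.27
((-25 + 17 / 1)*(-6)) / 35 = 48 / 35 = 1.37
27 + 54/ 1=81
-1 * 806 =-806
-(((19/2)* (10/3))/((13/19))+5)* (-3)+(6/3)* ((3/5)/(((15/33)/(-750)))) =-23740/13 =-1826.15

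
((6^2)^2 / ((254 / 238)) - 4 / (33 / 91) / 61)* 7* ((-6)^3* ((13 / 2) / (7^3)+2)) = -2210982466320 / 596519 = -3706474.51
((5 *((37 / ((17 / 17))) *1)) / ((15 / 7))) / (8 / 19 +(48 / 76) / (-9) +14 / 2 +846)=4921 / 48641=0.10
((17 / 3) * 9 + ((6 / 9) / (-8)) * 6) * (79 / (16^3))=7979 / 8192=0.97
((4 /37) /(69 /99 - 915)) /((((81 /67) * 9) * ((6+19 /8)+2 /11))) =-64856 /51067792089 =-0.00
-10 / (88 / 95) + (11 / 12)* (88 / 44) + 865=112997 / 132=856.04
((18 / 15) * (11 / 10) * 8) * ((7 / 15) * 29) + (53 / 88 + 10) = 153.51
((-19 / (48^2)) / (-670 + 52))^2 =361 / 2027411472384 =0.00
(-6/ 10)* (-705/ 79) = 423/ 79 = 5.35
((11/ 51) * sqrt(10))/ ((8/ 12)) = 11 * sqrt(10)/ 34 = 1.02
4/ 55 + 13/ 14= 771/ 770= 1.00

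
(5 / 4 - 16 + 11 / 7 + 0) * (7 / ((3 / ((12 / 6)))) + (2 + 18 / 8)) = -13161 / 112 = -117.51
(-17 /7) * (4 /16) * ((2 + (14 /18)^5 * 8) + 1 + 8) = -13327915 /1653372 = -8.06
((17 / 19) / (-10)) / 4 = -17 / 760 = -0.02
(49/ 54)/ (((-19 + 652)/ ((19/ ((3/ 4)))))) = 1862/ 51273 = 0.04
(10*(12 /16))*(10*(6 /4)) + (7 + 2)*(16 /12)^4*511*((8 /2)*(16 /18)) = 8390449 /162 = 51792.90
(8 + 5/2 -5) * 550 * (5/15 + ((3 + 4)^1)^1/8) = 87725/24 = 3655.21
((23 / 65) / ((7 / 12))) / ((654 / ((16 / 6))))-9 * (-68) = 91056788 / 148785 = 612.00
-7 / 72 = -0.10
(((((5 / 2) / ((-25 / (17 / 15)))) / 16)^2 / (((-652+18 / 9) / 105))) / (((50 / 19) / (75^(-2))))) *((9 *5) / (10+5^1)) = -38437 / 23400000000000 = -0.00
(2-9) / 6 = -7 / 6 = -1.17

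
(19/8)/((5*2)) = 19/80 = 0.24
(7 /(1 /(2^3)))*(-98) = -5488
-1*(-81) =81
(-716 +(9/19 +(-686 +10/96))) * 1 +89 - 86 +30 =-1248001/912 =-1368.42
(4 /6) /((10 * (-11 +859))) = 1 /12720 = 0.00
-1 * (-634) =634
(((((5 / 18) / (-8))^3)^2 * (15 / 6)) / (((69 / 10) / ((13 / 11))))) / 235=0.00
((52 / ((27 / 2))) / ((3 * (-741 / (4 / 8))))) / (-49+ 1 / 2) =8 / 447849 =0.00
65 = 65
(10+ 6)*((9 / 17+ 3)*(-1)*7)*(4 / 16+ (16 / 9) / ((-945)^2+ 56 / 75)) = -16074591440 / 162658261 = -98.82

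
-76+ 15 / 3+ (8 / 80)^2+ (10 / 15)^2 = -63491 / 900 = -70.55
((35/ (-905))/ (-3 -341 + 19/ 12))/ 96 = 1/ 849976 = 0.00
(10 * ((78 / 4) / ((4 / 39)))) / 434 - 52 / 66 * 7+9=450605 / 57288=7.87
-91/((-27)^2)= -91/729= -0.12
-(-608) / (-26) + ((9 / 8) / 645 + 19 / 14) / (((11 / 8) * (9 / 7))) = -6257947 / 276705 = -22.62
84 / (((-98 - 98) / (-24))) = 72 / 7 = 10.29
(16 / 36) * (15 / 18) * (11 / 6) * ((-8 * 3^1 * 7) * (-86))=264880 / 27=9810.37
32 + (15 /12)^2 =537 /16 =33.56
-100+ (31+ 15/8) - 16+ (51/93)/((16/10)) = -82.78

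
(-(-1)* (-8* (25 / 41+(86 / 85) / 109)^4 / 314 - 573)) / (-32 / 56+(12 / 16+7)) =-52448402275135450209014984812 / 657071804011282539787273125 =-79.82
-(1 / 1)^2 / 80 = -1 / 80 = -0.01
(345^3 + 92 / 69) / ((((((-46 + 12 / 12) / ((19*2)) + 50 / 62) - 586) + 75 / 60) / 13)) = -912325.79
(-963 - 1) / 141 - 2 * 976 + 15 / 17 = -4693217 / 2397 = -1957.95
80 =80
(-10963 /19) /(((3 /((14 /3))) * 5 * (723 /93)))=-250418 /10845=-23.09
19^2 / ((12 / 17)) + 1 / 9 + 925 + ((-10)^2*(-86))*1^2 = -257885 / 36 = -7163.47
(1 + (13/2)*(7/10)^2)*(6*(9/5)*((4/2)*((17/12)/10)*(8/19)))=128061/23750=5.39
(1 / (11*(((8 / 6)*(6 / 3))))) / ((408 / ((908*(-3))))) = -681 / 2992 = -0.23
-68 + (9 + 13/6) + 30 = -161/6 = -26.83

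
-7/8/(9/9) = -0.88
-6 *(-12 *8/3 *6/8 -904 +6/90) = 27838/5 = 5567.60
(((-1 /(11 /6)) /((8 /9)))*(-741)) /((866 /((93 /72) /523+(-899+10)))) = -6765213663 /14493376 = -466.78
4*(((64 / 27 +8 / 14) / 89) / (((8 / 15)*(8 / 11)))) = 7645 / 22428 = 0.34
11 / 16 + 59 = 955 / 16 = 59.69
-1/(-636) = 1/636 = 0.00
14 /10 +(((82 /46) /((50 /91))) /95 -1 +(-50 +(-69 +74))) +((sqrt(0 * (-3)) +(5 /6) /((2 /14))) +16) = -3725291 /163875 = -22.73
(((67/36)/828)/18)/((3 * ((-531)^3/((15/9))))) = -335/722988543224736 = -0.00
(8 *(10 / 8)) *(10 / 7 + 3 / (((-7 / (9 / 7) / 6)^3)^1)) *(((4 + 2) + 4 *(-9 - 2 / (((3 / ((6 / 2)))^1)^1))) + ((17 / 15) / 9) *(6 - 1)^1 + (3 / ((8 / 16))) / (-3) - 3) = 3481443680 / 3176523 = 1095.99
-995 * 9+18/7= -62667/7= -8952.43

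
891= 891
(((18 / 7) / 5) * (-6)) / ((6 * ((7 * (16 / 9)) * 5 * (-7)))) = 81 / 68600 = 0.00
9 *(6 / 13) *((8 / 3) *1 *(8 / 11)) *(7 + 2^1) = 10368 / 143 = 72.50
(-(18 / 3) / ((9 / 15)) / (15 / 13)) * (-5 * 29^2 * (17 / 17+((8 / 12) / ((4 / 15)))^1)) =127551.67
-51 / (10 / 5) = -51 / 2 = -25.50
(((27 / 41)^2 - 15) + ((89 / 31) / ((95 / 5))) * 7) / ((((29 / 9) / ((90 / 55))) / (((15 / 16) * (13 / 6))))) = -13.93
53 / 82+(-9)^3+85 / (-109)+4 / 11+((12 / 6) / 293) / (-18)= -188944294259 / 259264566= -728.77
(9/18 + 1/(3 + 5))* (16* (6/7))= 60/7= 8.57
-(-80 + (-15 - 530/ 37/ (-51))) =178735/ 1887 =94.72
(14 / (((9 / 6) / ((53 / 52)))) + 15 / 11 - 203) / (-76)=82421 / 32604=2.53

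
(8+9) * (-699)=-11883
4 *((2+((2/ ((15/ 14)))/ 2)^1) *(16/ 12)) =704/ 45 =15.64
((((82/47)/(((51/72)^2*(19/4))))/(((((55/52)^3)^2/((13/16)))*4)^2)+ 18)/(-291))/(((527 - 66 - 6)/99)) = -10687274040157633080116414046/793399680668530077965087890625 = -0.01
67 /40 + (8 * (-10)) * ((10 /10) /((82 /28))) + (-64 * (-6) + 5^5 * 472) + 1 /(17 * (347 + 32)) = 1475358.36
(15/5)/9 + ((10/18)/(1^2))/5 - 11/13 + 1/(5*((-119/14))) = -0.43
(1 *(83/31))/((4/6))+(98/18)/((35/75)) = 2917/186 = 15.68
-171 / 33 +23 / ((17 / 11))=1814 / 187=9.70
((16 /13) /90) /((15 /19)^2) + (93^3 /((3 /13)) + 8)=3485555.02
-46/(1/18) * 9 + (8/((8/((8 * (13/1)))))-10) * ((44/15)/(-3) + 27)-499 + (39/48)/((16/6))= -31706533/5760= -5504.61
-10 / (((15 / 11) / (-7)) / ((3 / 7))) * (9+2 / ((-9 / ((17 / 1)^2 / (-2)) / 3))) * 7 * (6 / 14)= 6952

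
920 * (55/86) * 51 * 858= 25745986.05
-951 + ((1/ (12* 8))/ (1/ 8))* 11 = -11401/ 12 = -950.08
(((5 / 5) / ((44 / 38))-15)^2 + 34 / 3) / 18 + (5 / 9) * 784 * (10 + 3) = 148294459 / 26136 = 5673.95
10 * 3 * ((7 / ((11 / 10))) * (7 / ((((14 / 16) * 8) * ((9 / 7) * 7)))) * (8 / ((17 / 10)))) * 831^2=12890472000 / 187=68933005.35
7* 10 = 70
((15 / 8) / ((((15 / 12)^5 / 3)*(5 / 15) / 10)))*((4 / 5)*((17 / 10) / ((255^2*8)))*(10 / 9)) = 128 / 796875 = 0.00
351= 351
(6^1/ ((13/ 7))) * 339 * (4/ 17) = 56952/ 221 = 257.70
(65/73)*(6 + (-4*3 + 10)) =260/73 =3.56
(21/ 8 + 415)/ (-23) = -3341/ 184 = -18.16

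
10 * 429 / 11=390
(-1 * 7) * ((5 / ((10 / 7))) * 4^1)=-98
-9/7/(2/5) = -45/14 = -3.21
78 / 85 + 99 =8493 / 85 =99.92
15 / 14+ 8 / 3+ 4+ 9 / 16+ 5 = 13.30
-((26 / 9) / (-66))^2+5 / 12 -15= -5146201 / 352836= -14.59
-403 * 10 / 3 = -4030 / 3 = -1343.33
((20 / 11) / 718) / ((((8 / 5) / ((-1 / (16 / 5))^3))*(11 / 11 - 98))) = 3125 / 6275940352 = 0.00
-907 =-907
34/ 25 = 1.36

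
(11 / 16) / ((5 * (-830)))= -11 / 66400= -0.00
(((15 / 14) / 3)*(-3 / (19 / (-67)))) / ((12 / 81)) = 27135 / 1064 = 25.50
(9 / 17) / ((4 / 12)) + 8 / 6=149 / 51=2.92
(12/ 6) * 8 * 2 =32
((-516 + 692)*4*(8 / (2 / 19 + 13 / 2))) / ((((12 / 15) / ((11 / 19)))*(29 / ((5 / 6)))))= 387200 / 21837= 17.73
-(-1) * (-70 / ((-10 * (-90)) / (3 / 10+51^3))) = -3095197 / 300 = -10317.32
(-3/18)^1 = -1/6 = -0.17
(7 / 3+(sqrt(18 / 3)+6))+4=sqrt(6)+37 / 3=14.78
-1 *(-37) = 37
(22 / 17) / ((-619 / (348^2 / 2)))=-126.59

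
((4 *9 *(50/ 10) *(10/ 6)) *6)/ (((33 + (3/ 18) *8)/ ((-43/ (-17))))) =232200/ 1751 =132.61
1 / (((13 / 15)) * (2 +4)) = 5 / 26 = 0.19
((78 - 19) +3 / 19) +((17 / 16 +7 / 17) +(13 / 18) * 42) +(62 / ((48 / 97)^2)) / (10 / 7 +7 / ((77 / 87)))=31590985633 / 267537024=118.08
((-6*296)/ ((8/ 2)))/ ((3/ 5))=-740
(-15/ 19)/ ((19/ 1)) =-15/ 361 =-0.04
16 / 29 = 0.55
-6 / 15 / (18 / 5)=-1 / 9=-0.11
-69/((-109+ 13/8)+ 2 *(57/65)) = 0.65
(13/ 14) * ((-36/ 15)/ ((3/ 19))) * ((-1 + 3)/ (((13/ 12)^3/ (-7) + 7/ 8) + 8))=-1707264/ 525775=-3.25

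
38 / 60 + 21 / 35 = 37 / 30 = 1.23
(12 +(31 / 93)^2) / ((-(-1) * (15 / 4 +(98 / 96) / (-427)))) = 106384 / 32919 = 3.23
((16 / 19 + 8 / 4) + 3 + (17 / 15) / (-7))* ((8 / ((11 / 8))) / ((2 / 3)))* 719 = 260726656 / 7315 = 35642.74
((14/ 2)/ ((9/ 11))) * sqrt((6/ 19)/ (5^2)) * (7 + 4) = 847 * sqrt(114)/ 855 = 10.58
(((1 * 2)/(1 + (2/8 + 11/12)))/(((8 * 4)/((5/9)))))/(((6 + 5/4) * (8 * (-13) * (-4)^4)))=-0.00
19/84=0.23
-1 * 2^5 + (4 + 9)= -19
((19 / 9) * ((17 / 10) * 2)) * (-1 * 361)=-116603 / 45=-2591.18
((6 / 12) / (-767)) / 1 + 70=107379 / 1534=70.00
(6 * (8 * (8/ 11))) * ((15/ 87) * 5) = 9600/ 319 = 30.09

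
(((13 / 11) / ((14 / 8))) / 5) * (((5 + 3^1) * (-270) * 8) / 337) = -179712 / 25949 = -6.93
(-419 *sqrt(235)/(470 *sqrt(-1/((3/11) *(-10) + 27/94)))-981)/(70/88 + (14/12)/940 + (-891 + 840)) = 72906 *sqrt(330)/3114613 + 60861240/3114613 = 19.97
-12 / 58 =-6 / 29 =-0.21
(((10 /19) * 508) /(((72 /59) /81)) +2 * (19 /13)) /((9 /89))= 390187303 /2223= 175522.85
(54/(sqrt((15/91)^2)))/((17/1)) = 1638/85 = 19.27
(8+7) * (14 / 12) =35 / 2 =17.50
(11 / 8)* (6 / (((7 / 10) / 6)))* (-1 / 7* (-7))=495 / 7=70.71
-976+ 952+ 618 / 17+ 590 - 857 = -4329 / 17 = -254.65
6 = 6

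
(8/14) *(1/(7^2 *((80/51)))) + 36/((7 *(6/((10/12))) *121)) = 11071/830060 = 0.01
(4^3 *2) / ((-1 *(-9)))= 128 / 9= 14.22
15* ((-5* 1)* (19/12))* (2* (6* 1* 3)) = -4275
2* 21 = 42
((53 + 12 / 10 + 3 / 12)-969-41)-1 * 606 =-31231 / 20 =-1561.55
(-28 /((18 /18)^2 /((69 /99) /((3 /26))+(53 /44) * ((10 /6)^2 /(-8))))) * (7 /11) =-96971 /968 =-100.18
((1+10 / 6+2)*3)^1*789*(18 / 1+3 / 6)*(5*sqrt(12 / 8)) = 1021755*sqrt(6) / 2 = 1251389.20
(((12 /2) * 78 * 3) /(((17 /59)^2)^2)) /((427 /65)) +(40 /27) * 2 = 29860272928580 /962913609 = 31010.33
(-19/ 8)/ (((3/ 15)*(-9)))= 95/ 72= 1.32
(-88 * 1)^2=7744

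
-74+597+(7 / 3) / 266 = 59623 / 114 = 523.01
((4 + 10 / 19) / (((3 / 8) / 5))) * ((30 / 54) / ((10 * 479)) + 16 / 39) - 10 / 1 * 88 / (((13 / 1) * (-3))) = 151194760 / 3194451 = 47.33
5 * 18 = 90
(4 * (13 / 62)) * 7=182 / 31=5.87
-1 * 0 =0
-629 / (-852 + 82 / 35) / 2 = 22015 / 59476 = 0.37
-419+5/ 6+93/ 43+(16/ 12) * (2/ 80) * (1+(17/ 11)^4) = -2617599493/ 6295630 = -415.78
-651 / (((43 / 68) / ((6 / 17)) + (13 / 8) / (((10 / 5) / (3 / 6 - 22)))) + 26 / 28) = 437472 / 9911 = 44.14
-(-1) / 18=1 / 18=0.06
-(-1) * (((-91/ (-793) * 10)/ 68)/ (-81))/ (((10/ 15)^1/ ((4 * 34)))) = -70/ 1647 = -0.04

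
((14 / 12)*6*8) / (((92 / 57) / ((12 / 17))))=9576 / 391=24.49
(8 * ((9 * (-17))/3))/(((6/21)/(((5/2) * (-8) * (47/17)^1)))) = 78960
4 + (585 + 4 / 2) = 591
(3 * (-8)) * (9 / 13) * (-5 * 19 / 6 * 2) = 6840 / 13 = 526.15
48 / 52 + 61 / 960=12313 / 12480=0.99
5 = 5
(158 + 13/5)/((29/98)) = 78694/145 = 542.72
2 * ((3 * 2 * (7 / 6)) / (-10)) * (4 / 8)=-7 / 10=-0.70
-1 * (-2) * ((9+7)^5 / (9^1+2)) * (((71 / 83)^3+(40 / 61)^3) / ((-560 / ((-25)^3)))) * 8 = 55159481345638400000 / 1427632635517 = 38637027.46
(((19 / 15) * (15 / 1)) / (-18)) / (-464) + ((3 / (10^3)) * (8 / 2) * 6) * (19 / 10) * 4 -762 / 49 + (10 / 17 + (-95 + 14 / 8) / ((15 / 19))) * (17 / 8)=-33858808717 / 127890000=-264.75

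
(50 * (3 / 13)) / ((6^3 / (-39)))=-2.08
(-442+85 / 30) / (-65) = 527 / 78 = 6.76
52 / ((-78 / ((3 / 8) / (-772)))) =1 / 3088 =0.00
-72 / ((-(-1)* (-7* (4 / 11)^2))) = 1089 / 14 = 77.79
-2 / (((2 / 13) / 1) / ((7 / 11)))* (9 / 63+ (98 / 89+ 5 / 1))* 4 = -202280 / 979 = -206.62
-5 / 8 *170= -106.25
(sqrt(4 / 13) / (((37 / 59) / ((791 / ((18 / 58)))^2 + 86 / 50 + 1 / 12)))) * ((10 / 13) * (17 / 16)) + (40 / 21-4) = -44 / 21 + 52777646067121 * sqrt(13) / 40519440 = 4696324.14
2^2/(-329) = -4/329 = -0.01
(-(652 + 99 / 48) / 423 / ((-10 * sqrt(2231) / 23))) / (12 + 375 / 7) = 14651 * sqrt(2231) / 602663328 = 0.00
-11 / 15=-0.73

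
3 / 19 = 0.16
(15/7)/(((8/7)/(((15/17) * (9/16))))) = 2025/2176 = 0.93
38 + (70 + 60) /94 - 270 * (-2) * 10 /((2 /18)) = 48639.38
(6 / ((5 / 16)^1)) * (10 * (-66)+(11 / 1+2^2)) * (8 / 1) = -99072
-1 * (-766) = 766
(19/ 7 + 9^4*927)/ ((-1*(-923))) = 42574348/ 6461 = 6589.44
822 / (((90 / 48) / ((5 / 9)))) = 2192 / 9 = 243.56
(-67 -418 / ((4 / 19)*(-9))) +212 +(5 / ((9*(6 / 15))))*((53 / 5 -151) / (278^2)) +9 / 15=1273592903 / 3477780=366.21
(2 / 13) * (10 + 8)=36 / 13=2.77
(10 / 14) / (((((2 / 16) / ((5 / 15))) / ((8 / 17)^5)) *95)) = 262144 / 566522943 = 0.00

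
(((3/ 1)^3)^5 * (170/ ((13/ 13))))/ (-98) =-1219657095/ 49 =-24890961.12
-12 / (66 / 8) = -16 / 11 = -1.45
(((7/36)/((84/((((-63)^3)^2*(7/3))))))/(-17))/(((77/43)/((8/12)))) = -11063829609/1496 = -7395608.03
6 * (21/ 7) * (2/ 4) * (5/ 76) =45/ 76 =0.59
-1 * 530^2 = -280900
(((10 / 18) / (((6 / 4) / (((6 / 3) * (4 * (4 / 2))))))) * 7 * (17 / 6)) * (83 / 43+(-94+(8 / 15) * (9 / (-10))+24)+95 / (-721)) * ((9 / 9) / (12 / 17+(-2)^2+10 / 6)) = -18934688128 / 14947875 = -1266.71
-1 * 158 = -158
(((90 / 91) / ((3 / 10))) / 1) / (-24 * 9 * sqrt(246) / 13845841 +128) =28037828025 * sqrt(246) / 8932027127136677564 +57512193899184300 / 2233006781784169391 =0.03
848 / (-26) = -424 / 13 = -32.62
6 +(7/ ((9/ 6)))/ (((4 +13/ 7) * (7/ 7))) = 836/ 123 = 6.80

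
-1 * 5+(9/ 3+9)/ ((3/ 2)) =3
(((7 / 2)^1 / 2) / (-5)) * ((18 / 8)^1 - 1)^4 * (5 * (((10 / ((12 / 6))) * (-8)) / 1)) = 170.90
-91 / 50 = -1.82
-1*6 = -6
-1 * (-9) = 9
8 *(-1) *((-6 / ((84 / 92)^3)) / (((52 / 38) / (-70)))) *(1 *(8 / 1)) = -147950720 / 5733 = -25806.86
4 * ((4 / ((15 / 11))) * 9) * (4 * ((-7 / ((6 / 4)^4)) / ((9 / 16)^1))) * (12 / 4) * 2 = -2523136 / 405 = -6229.97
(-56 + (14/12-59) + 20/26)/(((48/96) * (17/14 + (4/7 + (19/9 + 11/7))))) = -370398/8957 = -41.35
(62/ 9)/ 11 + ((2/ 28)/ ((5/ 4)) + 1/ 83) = 200009/ 287595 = 0.70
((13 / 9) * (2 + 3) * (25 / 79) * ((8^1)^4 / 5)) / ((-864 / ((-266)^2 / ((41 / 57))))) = -55925542400 / 262359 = -213164.18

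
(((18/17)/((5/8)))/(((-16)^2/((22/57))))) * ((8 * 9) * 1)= 297/1615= 0.18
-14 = -14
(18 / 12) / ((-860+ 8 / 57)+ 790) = -0.02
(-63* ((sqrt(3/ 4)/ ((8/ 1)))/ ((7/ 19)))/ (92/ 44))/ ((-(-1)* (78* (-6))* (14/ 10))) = 1045* sqrt(3)/ 133952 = 0.01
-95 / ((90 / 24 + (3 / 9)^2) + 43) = -3420 / 1687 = -2.03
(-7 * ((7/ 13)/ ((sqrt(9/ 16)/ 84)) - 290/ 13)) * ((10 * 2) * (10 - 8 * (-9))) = -436240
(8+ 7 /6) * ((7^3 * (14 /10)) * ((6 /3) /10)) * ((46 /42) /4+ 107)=33998503 /360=94440.29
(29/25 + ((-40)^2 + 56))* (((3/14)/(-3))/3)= -41429/1050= -39.46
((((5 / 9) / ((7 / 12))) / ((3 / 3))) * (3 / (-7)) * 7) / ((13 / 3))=-60 / 91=-0.66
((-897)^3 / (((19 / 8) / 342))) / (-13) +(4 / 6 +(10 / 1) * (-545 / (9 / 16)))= 7994585335.78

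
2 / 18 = 1 / 9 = 0.11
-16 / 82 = -8 / 41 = -0.20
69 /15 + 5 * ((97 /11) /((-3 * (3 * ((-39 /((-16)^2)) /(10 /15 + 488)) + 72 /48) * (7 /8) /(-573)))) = 1391618150603 /216598305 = 6424.88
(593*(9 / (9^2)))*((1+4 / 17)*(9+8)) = 4151 / 3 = 1383.67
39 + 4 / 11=433 / 11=39.36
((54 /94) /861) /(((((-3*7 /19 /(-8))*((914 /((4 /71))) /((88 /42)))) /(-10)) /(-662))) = 88549120 /21446201567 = 0.00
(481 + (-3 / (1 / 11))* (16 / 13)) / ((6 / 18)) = 17175 / 13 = 1321.15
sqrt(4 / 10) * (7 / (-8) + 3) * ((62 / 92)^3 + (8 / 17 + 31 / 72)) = 1123639 * sqrt(10) / 2190060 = 1.62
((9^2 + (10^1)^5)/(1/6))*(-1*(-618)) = 371100348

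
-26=-26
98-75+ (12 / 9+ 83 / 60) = 1543 / 60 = 25.72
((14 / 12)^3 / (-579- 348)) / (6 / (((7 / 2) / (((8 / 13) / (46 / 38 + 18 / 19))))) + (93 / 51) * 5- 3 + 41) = -21755461 / 604608333048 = -0.00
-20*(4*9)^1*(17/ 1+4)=-15120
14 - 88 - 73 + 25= -122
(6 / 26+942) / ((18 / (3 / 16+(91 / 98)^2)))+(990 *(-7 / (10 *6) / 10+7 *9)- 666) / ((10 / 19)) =117270.61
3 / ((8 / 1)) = 3 / 8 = 0.38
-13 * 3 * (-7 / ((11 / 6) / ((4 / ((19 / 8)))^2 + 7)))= 5816538 / 3971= 1464.75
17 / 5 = 3.40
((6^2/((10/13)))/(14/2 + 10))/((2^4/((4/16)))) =117/2720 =0.04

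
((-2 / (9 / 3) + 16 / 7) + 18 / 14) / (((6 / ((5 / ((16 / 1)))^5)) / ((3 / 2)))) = 190625 / 88080384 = 0.00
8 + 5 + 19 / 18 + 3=307 / 18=17.06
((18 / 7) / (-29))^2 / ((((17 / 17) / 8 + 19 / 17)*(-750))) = -7344 / 870540125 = -0.00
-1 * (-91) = 91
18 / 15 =6 / 5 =1.20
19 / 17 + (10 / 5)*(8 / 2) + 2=189 / 17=11.12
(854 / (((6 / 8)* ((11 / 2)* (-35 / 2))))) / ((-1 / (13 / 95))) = 25376 / 15675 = 1.62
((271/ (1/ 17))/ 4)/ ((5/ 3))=13821/ 20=691.05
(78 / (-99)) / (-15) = 0.05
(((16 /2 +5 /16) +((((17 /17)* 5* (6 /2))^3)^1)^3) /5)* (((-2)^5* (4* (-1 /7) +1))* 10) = -7381125001596 /7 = -1054446428799.43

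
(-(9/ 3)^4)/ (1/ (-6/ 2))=243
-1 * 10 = -10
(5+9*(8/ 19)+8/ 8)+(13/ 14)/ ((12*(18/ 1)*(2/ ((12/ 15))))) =1406407/ 143640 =9.79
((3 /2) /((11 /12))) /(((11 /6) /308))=3024 /11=274.91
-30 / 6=-5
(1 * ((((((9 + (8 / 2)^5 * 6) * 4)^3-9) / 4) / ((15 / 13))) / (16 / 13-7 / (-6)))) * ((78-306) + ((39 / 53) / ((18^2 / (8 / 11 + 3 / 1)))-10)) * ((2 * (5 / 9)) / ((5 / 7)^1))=-29365457716117140237347 / 58871340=-498807360527501.84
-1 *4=-4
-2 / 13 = -0.15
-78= -78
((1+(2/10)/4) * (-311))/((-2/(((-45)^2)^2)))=5356236375/8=669529546.88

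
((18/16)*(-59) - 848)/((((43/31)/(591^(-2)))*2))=-226765/240305328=-0.00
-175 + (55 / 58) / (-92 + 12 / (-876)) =-68181565 / 389586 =-175.01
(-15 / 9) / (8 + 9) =-5 / 51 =-0.10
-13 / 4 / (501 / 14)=-91 / 1002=-0.09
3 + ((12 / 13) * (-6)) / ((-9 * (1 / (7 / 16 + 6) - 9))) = 34705 / 11843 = 2.93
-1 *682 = -682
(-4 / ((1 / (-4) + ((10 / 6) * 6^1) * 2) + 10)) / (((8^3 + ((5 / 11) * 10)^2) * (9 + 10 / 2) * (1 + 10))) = -22 / 13422129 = -0.00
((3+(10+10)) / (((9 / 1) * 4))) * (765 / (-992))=-1955 / 3968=-0.49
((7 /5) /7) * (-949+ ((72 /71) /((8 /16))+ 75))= -12382 /71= -174.39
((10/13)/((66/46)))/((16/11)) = 115/312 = 0.37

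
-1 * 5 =-5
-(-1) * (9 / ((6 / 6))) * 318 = 2862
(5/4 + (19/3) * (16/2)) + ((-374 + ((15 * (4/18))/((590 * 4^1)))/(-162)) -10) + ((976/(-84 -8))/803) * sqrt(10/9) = -38088631/114696 -244 * sqrt(10)/55407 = -332.10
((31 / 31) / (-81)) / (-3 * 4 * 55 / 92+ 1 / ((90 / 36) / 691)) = -115 / 2507841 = -0.00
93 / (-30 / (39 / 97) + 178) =403 / 448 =0.90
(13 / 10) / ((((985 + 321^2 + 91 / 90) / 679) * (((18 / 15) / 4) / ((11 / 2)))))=112035 / 720187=0.16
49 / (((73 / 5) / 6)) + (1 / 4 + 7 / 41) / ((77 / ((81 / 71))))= 1318392357 / 65450924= 20.14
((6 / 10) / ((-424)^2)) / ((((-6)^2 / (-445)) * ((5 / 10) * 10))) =-89 / 10786560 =-0.00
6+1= 7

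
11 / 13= 0.85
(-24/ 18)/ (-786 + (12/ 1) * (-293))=2/ 6453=0.00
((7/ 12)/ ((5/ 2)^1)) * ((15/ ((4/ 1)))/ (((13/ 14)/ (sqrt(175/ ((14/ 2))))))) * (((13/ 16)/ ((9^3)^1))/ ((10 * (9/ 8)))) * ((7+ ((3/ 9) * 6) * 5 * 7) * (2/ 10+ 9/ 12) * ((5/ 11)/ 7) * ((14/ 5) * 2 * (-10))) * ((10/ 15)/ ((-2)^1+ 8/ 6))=6517/ 52488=0.12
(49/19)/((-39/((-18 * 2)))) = 2.38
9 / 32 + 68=2185 / 32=68.28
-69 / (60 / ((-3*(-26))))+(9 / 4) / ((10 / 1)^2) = -35871 / 400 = -89.68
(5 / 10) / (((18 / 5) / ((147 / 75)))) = 49 / 180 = 0.27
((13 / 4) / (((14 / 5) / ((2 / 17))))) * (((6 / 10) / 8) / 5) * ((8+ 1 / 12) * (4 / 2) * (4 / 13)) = 97 / 9520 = 0.01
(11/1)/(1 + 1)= 11/2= 5.50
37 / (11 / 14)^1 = 518 / 11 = 47.09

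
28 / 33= 0.85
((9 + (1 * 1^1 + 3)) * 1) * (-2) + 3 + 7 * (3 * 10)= 187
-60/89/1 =-0.67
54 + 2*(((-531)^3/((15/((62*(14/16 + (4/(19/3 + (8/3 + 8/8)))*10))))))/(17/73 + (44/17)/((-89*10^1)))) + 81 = -740470712686983/28222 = -26237357830.31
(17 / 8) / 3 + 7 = 185 / 24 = 7.71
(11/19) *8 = 88/19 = 4.63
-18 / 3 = -6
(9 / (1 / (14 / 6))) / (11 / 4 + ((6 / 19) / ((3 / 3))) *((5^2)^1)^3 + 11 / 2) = 0.00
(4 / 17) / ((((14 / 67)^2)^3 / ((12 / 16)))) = 271375146507 / 128002112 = 2120.08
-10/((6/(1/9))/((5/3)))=-25/81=-0.31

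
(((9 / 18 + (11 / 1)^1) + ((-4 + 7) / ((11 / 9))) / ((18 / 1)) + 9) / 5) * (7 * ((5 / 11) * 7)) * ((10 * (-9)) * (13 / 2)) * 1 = -6506955 / 121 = -53776.49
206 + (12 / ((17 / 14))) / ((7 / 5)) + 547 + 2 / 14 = 90464 / 119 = 760.20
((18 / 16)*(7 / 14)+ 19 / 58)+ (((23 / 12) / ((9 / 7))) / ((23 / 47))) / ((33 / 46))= 2123527 / 413424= 5.14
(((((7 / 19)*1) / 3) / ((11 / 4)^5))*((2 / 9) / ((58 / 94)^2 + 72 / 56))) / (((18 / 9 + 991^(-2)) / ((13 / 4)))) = 88442789361472 / 522695837341987749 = 0.00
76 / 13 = 5.85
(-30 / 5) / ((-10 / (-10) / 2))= -12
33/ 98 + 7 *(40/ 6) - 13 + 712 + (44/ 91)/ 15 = 4752247/ 6370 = 746.04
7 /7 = 1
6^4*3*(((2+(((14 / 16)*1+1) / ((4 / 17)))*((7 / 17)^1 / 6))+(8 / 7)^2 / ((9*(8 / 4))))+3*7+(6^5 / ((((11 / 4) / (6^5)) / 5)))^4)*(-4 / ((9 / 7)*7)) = -252431178888021009157577000000000000.00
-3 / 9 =-1 / 3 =-0.33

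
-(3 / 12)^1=-1 / 4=-0.25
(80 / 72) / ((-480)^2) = 1 / 207360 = 0.00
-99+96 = -3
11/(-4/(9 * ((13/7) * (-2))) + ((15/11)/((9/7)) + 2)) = 14157/4093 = 3.46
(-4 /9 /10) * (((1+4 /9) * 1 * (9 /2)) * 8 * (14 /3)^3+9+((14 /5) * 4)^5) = -8067.91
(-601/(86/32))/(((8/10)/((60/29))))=-721200/1247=-578.35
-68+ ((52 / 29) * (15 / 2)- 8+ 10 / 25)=-9012 / 145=-62.15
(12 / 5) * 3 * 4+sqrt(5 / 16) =sqrt(5) / 4+144 / 5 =29.36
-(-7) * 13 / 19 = 91 / 19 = 4.79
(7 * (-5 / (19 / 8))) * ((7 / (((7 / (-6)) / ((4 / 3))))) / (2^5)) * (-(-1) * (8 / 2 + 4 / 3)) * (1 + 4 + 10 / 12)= 19600 / 171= 114.62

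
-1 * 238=-238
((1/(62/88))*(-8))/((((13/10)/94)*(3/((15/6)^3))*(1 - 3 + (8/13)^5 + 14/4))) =-59064148000/21937119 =-2692.43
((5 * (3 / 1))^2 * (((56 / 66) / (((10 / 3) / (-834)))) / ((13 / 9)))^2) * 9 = 894454411536 / 20449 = 43740740.94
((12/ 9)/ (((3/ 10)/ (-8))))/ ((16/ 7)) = -140/ 9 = -15.56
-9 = -9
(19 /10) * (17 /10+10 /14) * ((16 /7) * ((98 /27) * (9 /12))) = 6422 /225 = 28.54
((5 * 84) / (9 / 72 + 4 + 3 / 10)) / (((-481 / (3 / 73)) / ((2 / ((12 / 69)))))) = -193200 / 2071667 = -0.09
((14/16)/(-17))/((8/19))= -133/1088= -0.12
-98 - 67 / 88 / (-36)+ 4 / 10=-1545649 / 15840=-97.58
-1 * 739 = -739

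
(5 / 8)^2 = 25 / 64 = 0.39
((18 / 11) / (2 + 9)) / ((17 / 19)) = 342 / 2057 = 0.17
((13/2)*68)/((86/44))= 9724/43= 226.14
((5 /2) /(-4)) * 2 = -1.25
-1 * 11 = -11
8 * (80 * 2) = 1280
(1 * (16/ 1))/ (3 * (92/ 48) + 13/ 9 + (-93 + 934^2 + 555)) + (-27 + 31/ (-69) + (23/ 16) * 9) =-503406531943/ 34689564528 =-14.51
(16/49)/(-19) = -16/931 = -0.02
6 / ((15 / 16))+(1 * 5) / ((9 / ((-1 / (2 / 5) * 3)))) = 67 / 30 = 2.23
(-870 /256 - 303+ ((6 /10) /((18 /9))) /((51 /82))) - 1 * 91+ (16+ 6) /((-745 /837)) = -683517467 /1621120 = -421.63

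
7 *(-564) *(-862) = 3403176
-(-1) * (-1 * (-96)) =96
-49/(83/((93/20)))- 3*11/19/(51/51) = -141363/31540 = -4.48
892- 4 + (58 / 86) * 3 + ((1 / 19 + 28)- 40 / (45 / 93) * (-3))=952684 / 817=1166.08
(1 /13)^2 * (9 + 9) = 18 /169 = 0.11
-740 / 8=-185 / 2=-92.50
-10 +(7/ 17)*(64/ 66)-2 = -6508/ 561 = -11.60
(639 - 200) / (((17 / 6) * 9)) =878 / 51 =17.22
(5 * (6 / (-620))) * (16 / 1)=-24 / 31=-0.77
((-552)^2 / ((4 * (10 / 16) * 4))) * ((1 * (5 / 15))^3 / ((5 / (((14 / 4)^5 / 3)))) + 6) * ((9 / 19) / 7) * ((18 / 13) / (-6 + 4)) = -450233487 / 43225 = -10416.04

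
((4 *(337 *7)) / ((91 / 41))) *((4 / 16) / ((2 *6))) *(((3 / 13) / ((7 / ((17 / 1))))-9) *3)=-2652864 / 1183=-2242.49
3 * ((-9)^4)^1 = 19683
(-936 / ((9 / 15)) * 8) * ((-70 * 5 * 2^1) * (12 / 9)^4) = 745472000 / 27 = 27610074.07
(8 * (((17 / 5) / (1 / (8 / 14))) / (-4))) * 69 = -9384 / 35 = -268.11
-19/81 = -0.23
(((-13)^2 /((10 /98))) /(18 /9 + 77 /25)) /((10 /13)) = 107653 /254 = 423.83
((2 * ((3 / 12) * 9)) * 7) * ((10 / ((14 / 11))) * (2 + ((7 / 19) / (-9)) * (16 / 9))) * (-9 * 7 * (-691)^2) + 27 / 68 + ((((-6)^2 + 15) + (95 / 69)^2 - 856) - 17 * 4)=-88260238325507923 / 6151212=-14348430573.60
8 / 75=0.11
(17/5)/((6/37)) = 629/30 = 20.97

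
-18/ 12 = -3/ 2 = -1.50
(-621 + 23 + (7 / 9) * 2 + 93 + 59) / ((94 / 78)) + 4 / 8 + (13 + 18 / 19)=-1898591 / 5358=-354.35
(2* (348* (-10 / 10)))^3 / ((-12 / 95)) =2669132160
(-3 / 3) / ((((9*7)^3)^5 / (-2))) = 2 / 977480813971145474830595007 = 0.00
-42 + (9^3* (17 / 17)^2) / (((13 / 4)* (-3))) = -1518 / 13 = -116.77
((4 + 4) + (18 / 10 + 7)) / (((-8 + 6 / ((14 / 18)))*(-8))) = 7.35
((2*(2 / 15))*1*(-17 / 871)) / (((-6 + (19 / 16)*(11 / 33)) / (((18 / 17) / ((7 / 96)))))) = 110592 / 8200465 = 0.01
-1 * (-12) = 12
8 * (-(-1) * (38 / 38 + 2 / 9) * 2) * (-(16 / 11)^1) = -256 / 9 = -28.44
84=84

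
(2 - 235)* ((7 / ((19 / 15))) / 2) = -24465 / 38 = -643.82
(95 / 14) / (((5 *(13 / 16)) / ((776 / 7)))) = 117952 / 637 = 185.17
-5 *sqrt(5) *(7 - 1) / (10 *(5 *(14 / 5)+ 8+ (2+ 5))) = -3 *sqrt(5) / 29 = -0.23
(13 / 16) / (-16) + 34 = 8691 / 256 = 33.95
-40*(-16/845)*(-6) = -768/169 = -4.54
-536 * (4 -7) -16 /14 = 11248 /7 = 1606.86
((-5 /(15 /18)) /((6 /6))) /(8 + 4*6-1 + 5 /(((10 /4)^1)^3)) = -50 /261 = -0.19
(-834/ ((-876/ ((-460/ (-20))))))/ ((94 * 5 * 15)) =0.00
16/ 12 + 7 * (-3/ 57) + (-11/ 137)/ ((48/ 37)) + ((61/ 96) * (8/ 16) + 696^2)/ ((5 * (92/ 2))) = 242203450439/ 114948480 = 2107.06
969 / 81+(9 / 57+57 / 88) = 576425 / 45144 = 12.77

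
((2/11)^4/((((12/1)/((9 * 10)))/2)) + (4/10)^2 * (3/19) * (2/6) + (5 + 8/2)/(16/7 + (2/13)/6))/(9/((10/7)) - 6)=34392065918/2632964235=13.06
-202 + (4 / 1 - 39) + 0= -237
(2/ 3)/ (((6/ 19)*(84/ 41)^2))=31939/ 63504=0.50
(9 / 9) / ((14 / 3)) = 3 / 14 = 0.21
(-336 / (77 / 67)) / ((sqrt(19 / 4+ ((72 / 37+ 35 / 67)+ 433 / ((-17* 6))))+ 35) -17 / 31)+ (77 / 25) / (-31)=-8.18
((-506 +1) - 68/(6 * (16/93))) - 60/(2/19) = -1140.88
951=951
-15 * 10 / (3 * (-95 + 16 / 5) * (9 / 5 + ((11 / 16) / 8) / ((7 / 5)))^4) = 100705239040000000 / 2219568644034506619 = 0.05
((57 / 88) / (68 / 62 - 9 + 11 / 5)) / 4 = -8835 / 311168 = -0.03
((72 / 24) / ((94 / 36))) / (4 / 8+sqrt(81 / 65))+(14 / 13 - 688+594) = -14796244 / 158249+1944 * sqrt(65) / 12173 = -92.21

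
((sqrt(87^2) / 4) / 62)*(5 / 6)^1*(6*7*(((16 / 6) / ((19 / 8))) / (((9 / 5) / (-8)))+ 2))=-778505 / 21204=-36.72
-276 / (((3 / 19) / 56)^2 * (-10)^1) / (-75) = -52076416 / 1125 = -46290.15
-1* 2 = -2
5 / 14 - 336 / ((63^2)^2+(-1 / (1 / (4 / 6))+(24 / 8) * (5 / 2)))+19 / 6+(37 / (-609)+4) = 143194068357 / 19187114821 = 7.46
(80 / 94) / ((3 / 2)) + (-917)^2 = 118565429 / 141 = 840889.57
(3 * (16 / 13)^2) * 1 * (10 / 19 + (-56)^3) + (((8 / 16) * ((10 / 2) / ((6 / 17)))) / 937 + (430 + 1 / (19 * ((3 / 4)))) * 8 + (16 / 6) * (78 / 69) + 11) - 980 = -660659293650971 / 830403132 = -795588.63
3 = 3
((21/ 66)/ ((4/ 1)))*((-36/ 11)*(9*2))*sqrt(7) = -567*sqrt(7)/ 121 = -12.40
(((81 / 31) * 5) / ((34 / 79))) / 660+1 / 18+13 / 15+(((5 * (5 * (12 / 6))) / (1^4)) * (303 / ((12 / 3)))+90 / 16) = 3958984507 / 1043460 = 3794.09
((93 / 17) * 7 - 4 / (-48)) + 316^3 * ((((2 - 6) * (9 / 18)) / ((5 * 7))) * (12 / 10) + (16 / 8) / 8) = 204379840667 / 35700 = 5724925.51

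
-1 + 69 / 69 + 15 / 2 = 15 / 2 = 7.50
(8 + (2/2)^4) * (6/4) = 13.50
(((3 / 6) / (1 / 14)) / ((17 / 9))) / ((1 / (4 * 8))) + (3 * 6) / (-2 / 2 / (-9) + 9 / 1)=84033 / 697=120.56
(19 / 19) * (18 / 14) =9 / 7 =1.29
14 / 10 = 7 / 5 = 1.40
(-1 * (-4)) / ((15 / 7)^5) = 67228 / 759375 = 0.09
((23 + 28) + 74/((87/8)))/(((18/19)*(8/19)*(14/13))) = 23601097/175392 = 134.56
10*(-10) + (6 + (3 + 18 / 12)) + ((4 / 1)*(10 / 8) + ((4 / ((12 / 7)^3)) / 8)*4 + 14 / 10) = -357277 / 4320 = -82.70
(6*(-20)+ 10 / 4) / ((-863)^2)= -235 / 1489538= -0.00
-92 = -92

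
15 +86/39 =671/39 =17.21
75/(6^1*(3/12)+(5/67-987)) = -10050/132047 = -0.08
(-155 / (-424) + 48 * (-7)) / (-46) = 142309 / 19504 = 7.30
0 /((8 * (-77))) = 0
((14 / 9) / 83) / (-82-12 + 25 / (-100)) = -56 / 281619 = -0.00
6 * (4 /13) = 24 /13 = 1.85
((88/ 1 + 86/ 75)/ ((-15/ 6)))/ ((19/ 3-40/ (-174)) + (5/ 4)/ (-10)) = -3102304/ 560125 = -5.54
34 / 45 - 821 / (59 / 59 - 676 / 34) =212993 / 4815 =44.24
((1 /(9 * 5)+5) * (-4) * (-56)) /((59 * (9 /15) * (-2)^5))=-1582 /1593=-0.99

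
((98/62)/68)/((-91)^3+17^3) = -49/1578171064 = -0.00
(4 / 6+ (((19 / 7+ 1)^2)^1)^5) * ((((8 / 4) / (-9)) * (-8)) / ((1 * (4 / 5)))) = 8470037038212520 / 7626831723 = 1110557.74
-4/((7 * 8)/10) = -5/7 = -0.71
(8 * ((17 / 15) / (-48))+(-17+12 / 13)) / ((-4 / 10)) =40.66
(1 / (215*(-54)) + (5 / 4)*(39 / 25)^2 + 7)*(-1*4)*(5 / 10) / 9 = -5829331 / 2612250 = -2.23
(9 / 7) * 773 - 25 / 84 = 993.56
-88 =-88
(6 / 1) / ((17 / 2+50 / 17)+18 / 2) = 0.29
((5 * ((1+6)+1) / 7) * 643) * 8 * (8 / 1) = 1646080 / 7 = 235154.29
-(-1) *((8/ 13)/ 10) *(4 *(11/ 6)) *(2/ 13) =176/ 2535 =0.07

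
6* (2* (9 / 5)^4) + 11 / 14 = 1109123 / 8750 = 126.76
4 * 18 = 72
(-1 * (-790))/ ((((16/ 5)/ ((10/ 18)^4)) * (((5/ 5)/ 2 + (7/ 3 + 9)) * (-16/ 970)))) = -598671875/ 4968864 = -120.48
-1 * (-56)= 56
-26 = -26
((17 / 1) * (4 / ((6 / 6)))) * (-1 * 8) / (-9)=544 / 9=60.44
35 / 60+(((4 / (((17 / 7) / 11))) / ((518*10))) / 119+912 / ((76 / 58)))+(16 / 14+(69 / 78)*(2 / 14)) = 40743272291 / 58383780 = 697.85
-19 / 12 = -1.58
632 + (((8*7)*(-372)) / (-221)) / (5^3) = 17479832 / 27625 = 632.75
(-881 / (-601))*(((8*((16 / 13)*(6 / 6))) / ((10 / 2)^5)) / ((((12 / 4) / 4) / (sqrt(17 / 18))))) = 225536*sqrt(34) / 219740625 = 0.01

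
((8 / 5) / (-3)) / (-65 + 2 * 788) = -8 / 22665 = -0.00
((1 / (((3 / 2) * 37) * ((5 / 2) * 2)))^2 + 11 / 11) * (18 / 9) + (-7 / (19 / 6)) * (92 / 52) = -145385824 / 76082175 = -1.91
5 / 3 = 1.67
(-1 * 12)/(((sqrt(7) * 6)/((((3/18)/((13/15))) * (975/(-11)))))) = 375 * sqrt(7)/77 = 12.89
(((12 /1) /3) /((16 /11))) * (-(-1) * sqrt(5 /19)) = 11 * sqrt(95) /76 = 1.41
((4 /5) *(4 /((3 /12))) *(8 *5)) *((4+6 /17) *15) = 33430.59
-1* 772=-772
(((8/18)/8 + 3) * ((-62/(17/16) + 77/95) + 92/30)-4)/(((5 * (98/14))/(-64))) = 311.69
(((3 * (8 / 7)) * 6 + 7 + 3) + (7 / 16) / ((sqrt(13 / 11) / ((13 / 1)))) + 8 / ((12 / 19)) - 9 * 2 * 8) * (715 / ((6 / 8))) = -6051760 / 63 + 5005 * sqrt(143) / 12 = -91072.09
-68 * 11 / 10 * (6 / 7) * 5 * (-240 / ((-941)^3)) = -0.00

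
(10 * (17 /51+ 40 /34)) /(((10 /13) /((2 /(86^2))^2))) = 1001 /697435404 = 0.00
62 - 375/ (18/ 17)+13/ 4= -3467/ 12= -288.92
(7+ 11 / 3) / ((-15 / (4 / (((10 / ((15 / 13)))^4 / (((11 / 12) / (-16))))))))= 33 / 1142440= 0.00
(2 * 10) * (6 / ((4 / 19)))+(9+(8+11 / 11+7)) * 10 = 820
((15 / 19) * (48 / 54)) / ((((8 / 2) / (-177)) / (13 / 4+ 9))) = -14455 / 38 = -380.39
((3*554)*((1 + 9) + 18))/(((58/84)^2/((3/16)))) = 15391782/841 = 18301.76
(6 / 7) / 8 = 3 / 28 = 0.11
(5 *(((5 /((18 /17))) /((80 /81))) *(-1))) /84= -255 /896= -0.28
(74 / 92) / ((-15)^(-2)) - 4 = 8141 / 46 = 176.98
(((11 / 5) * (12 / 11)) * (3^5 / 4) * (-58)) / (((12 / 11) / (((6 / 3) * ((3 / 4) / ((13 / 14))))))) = -1627857 / 130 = -12521.98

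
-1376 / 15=-91.73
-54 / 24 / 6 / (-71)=3 / 568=0.01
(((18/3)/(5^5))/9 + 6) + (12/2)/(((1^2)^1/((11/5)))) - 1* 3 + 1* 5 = 198752/9375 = 21.20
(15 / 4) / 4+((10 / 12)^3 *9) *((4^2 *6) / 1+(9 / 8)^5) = 133778135 / 262144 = 510.32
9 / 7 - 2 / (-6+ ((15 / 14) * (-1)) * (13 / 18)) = 1.58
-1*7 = -7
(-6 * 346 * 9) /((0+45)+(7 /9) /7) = -84078 /203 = -414.18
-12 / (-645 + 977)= -3 / 83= -0.04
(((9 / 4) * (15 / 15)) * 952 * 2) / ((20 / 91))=97461 / 5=19492.20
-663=-663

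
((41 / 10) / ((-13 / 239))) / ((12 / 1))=-9799 / 1560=-6.28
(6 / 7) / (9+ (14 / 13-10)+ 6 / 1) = 78 / 553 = 0.14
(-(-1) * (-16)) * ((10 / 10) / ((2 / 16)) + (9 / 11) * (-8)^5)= 428834.91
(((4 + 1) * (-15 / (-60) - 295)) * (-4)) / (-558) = -655 / 62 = -10.56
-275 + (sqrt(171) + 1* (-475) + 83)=-667 + 3* sqrt(19)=-653.92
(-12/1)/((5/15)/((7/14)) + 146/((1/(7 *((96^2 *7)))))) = -18/98896897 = -0.00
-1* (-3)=3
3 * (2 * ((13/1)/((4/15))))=585/2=292.50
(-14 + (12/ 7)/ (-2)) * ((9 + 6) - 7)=-832/ 7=-118.86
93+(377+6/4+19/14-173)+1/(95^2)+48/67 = 1272245694/4232725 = 300.57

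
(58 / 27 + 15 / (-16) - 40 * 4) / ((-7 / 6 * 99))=68597 / 49896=1.37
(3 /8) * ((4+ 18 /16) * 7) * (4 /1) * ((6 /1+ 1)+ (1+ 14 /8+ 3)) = 43911 /64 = 686.11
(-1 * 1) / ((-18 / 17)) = 17 / 18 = 0.94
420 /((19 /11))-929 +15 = -12746 /19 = -670.84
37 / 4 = 9.25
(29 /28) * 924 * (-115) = -110055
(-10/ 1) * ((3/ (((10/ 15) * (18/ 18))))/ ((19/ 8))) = -360/ 19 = -18.95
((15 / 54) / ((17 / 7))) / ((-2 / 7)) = -245 / 612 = -0.40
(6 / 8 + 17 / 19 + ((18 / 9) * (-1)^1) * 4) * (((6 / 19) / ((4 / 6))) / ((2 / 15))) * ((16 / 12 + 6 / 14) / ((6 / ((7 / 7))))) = -38295 / 5776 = -6.63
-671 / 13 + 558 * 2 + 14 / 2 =13928 / 13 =1071.38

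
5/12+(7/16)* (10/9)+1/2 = 101/72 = 1.40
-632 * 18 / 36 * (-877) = 277132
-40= -40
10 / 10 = 1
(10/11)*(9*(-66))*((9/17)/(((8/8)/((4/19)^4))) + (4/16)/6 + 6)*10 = -72291726225/2215457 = -32630.62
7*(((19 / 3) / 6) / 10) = 133 / 180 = 0.74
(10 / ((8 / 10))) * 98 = 1225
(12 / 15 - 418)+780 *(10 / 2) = 17414 / 5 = 3482.80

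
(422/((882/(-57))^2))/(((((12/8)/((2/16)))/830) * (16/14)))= 31610965/296352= 106.67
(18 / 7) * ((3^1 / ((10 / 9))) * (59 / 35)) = 14337 / 1225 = 11.70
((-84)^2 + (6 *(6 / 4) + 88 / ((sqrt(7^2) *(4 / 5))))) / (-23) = -307.86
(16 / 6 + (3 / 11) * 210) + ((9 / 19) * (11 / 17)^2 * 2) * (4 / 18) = 10877170 / 181203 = 60.03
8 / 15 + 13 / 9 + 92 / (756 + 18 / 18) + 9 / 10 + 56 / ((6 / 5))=49.67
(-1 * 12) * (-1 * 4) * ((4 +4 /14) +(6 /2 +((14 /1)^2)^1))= 9757.71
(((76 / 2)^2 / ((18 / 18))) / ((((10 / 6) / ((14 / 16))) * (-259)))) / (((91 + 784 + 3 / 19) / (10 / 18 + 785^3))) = -2986154563217 / 1845708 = -1617891.11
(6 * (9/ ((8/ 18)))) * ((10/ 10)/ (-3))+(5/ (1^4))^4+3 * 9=1223/ 2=611.50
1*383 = 383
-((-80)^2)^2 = -40960000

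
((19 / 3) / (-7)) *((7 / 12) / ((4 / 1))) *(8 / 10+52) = -209 / 30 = -6.97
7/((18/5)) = 35/18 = 1.94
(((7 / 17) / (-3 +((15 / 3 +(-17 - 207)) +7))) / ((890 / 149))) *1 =-1043 / 3252950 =-0.00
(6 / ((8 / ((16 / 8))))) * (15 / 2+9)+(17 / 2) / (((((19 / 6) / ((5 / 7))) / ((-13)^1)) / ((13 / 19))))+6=138441 / 10108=13.70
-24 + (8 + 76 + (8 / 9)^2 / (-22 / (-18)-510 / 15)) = 159236 / 2655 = 59.98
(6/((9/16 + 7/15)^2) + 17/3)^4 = 18501018638476789593271681/1122175144091294487441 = 16486.75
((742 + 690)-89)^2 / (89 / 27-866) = -48698523 / 23293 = -2090.69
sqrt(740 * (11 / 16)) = sqrt(2035) / 2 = 22.56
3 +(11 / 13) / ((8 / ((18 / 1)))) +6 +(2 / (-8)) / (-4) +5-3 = 12.97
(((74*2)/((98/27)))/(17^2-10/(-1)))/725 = 0.00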